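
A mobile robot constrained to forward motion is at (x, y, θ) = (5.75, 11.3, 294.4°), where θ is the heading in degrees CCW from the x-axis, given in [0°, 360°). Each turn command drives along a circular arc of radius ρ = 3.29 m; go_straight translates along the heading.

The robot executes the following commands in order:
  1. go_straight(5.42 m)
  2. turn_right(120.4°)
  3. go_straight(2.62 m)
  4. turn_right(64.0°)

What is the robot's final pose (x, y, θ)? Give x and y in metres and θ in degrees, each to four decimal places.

(-0.7044, 4.1536, 110.0000°)

set_pose: (x, y, θ) = (5.7500, 11.3000, 294.4000°), ρ = 3.29
go_straight(5.42): x += 5.42·cos θ, y += 5.42·sin θ → (7.9890, 6.3641, 294.4000°)
turn_right(120.4°): centre at ρ to the right, rotate −120.4° → (4.6490, 1.7330, 174.0000°)
go_straight(2.62): x += 2.62·cos θ, y += 2.62·sin θ → (2.0433, 2.0069, 174.0000°)
turn_right(64.0°): centre at ρ to the right, rotate −64.0° → (-0.7044, 4.1536, 110.0000°)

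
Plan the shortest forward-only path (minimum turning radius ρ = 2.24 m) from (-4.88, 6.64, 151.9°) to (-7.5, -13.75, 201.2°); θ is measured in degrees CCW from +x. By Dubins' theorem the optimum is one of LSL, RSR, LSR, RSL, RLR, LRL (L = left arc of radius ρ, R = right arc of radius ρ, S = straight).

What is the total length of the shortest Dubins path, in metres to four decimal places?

Let ψ = atan2(Δy, Δx) = atan2(-20.39, -2.62) = -97.3221° be the start→goal bearing.
Normalize: d = |goal − start| / ρ = 20.557638/2.24 = 9.177517, α = (θ_start − ψ) mod 360° = 249.2221° = 4.349746 rad, β = (θ_goal − ψ) mod 360° = 298.5221° = 5.210193 rad.
Common terms: sin α = -0.934962, cos α = -0.354747, sin β = -0.878633, cos β = 0.477497, cos(α−β) = 0.652098, d² = 84.226822. Work in radians in the unit-radius frame; every candidate has L = ρ·(t + p + q).
LSL: p² = 2 + d² − 2cos(α−β) + 2d(sin α − sin β) = 83.888703; p = √p² = 9.159078; φ = atan2(cos β − cos α, d + sin α − sin β) = 0.090991 rad; t = (φ − α) mod 2π = 2.024431 rad, q = (β − φ) mod 2π = 5.119202 rad → L = 2.24·(2.024431 + 9.159078 + 5.119202) = 2.24·16.302710 = 36.518071 m
RSR: p² = 2 + d² − 2cos(α−β) + 2d(sin β − sin α) = 85.956546; p = √p² = 9.271275; φ = atan2(cos α − cos β, d − sin α + sin β) = -0.089887 rad; t = (α − φ) mod 2π = 4.439632 rad, q = (φ − β) mod 2π = 0.983106 rad → L = 2.24·(4.439632 + 9.271275 + 0.983106) = 2.24·14.694013 = 32.914590 m
LSR: p² = d² − 2 + 2cos(α−β) + 2d(sin α + sin β) = 50.242408; p = √p² = 7.088188; φ = atan2(−cos α − cos β, d + sin α + sin β) − atan2(−2, p) = 0.258343 rad; t = (φ − α) mod 2π = 2.191782 rad, q = (φ − β) mod 2π = 1.331335 rad → L = 2.24·(2.191782 + 7.088188 + 1.331335) = 2.24·10.611305 = 23.769324 m
RSL: p² = d² − 2 + 2cos(α−β) − 2d(sin α + sin β) = 116.819629; p = √p² = 10.808313; φ = atan2(cos α + cos β, d − sin α − sin β) − atan2(2, p) = -0.171805 rad; t = (α − φ) mod 2π = 4.521551 rad, q = (β − φ) mod 2π = 5.381998 rad → L = 2.24·(4.521551 + 10.808313 + 5.381998) = 2.24·20.711862 = 46.394572 m
RLR: c = (6 − d² + 2cos(α−β) + 2d(sin α − sin β))/8 = -9.744568, |c| > 1 → infeasible
LRL: c = (6 − d² + 2cos(α−β) − 2d(sin α − sin β))/8 = -9.486088, |c| > 1 → infeasible
Shortest: LSR with L = 23.769324 m ≈ 23.7693 m

23.7693 m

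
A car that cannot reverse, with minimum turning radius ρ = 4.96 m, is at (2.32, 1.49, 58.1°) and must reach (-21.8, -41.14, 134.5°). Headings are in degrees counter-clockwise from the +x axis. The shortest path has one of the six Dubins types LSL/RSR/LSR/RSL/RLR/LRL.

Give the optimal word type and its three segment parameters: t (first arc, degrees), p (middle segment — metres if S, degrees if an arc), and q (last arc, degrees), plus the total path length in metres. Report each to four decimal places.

Let ψ = atan2(Δy, Δx) = atan2(-42.63, -24.12) = -119.5011° be the start→goal bearing.
Normalize: d = |goal − start| / ρ = 48.980520/4.96 = 9.875105, α = (θ_start − ψ) mod 360° = 177.6011° = 3.099724 rad, β = (θ_goal − ψ) mod 360° = 254.0011° = 4.433156 rad.
Common terms: sin α = 0.041856, cos α = -0.999124, sin β = -0.961267, cos β = -0.275618, cos(α−β) = 0.235142, d² = 97.517694. Work in radians in the unit-radius frame; every candidate has L = ρ·(t + p + q).
LSL: p² = 2 + d² − 2cos(α−β) + 2d(sin α − sin β) = 118.859302; p = √p² = 10.902261; φ = atan2(cos β − cos α, d + sin α − sin β) = 0.066412 rad; t = (φ − α) mod 2π = 3.249873 rad, q = (β − φ) mod 2π = 4.366744 rad → L = 4.96·(3.249873 + 10.902261 + 4.366744) = 4.96·18.518878 = 91.853636 m
RSR: p² = 2 + d² − 2cos(α−β) + 2d(sin β − sin α) = 79.235518; p = √p² = 8.901433; φ = atan2(cos α − cos β, d − sin α + sin β) = -0.081369 rad; t = (α − φ) mod 2π = 3.181094 rad, q = (φ − β) mod 2π = 1.768660 rad → L = 4.96·(3.181094 + 8.901433 + 1.768660) = 4.96·13.851187 = 68.701889 m
LSR: p² = d² − 2 + 2cos(α−β) + 2d(sin α + sin β) = 77.829416; p = √p² = 8.822098; φ = atan2(−cos α − cos β, d + sin α + sin β) − atan2(−2, p) = 0.364324 rad; t = (φ − α) mod 2π = 3.547785 rad, q = (φ − β) mod 2π = 2.214354 rad → L = 4.96·(3.547785 + 8.822098 + 2.214354) = 4.96·14.584237 = 72.337814 m
RSL: p² = d² − 2 + 2cos(α−β) − 2d(sin α + sin β) = 114.146540; p = √p² = 10.683938; φ = atan2(cos α + cos β, d − sin α − sin β) − atan2(2, p) = -0.302602 rad; t = (α − φ) mod 2π = 3.402327 rad, q = (β − φ) mod 2π = 4.735758 rad → L = 4.96·(3.402327 + 10.683938 + 4.735758) = 4.96·18.822023 = 93.357237 m
RLR: c = (6 − d² + 2cos(α−β) + 2d(sin α − sin β))/8 = -8.904440, |c| > 1 → infeasible
LRL: c = (6 − d² + 2cos(α−β) − 2d(sin α − sin β))/8 = -13.857413, |c| > 1 → infeasible
Shortest: RSR with L = 68.701889 m ≈ 68.7019 m
Convert RSR to answer units (arcs ×180/π): t = 3.181094·180/π = 182.2632°, p = ρ·p = 4.96·8.901433 = 44.1511 m, q = 1.768660·180/π = 101.3368°, L = 68.7019 m.

RSR: t = 182.2632°, p = 44.1511 m, q = 101.3368°, L = 68.7019 m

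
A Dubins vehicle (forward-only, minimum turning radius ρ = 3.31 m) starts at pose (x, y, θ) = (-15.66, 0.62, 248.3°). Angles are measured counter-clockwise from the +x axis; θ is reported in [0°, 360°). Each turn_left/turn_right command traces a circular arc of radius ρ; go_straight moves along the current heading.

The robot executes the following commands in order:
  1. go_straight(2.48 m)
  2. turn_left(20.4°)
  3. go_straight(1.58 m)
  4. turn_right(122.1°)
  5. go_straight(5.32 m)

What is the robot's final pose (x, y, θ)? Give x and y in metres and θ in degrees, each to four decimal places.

set_pose: (x, y, θ) = (-15.6600, 0.6200, 248.3000°), ρ = 3.31
go_straight(2.48): x += 2.48·cos θ, y += 2.48·sin θ → (-16.5770, -1.6842, 248.3000°)
turn_left(20.4°): centre at ρ to the left, rotate +20.4° → (-16.8107, -2.8330, 268.7000°)
go_straight(1.58): x += 1.58·cos θ, y += 1.58·sin θ → (-16.8465, -4.4126, 268.7000°)
turn_right(122.1°): centre at ρ to the right, rotate −122.1° → (-21.9778, -7.1009, 146.6000°)
go_straight(5.32): x += 5.32·cos θ, y += 5.32·sin θ → (-26.4192, -4.1723, 146.6000°)

(-26.4192, -4.1723, 146.6000°)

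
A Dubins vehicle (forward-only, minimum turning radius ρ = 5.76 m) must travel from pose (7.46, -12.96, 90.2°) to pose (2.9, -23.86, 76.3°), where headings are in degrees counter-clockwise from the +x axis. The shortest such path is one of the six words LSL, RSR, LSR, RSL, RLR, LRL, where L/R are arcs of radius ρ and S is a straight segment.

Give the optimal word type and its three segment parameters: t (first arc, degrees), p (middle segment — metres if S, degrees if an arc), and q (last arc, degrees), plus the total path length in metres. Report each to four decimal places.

LSL: t = 155.0036°, p = 10.4821 m, q = 191.0964°, L = 45.2759 m

Let ψ = atan2(Δy, Δx) = atan2(-10.90, -4.56) = -112.7019° be the start→goal bearing.
Normalize: d = |goal − start| / ρ = 11.815397/5.76 = 2.051284, α = (θ_start − ψ) mod 360° = 202.9019° = 3.541307 rad, β = (θ_goal − ψ) mod 360° = 189.0019° = 3.298706 rad.
Common terms: sin α = -0.389155, cos α = -0.921172, sin β = -0.156468, cos β = -0.987683, cos(α−β) = 0.970716, d² = 4.207767. Work in radians in the unit-radius frame; every candidate has L = ρ·(t + p + q).
LSL: p² = 2 + d² − 2cos(α−β) + 2d(sin α − sin β) = 3.311718; p = √p² = 1.819813; φ = atan2(cos β − cos α, d + sin α − sin β) = -0.036556 rad; t = (φ − α) mod 2π = 2.705322 rad, q = (β − φ) mod 2π = 3.335262 rad → L = 5.76·(2.705322 + 1.819813 + 3.335262) = 5.76·7.860397 = 45.275888 m
RSR: p² = 2 + d² − 2cos(α−β) + 2d(sin β − sin α) = 5.220949; p = √p² = 2.284940; φ = atan2(cos α − cos β, d − sin α + sin β) = 0.029112 rad; t = (α − φ) mod 2π = 3.512194 rad, q = (φ − β) mod 2π = 3.013592 rad → L = 5.76·(3.512194 + 2.284940 + 3.013592) = 5.76·8.810726 = 50.749780 m
LSR: p² = d² − 2 + 2cos(α−β) + 2d(sin α + sin β) = 1.910745; p = √p² = 1.382297; φ = atan2(−cos α − cos β, d + sin α + sin β) − atan2(−2, p) = 1.868972 rad; t = (φ − α) mod 2π = 4.610850 rad, q = (φ − β) mod 2π = 4.853451 rad → L = 5.76·(4.610850 + 1.382297 + 4.853451) = 5.76·10.846599 = 62.476408 m
RSL: p² = d² − 2 + 2cos(α−β) − 2d(sin α + sin β) = 6.387654; p = √p² = 2.527381; φ = atan2(cos α + cos β, d − sin α − sin β) − atan2(2, p) = -1.303298 rad; t = (α − φ) mod 2π = 4.844605 rad, q = (β − φ) mod 2π = 4.602004 rad → L = 5.76·(4.844605 + 2.527381 + 4.602004) = 5.76·11.973989 = 68.970178 m
RLR: c = (6 − d² + 2cos(α−β) + 2d(sin α − sin β))/8 = 0.347381; p = 2π − arccos c = 5.067166 rad; φ = atan2(cos α − cos β, d − sin α + sin β) = 0.029112 rad; t = (α − φ + p/2) mod 2π = 6.045777 rad, q = (α − β − t + p) mod 2π = 5.547175 rad → L = 5.76·(6.045777 + 5.067166 + 5.547175) = 5.76·16.660118 = 95.962281 m
LRL: c = (6 − d² + 2cos(α−β) − 2d(sin α − sin β))/8 = 0.586035; p = 2π − arccos c = 5.338546 rad; φ = atan2(cos β − cos α, d + sin α − sin β) = -0.036556 rad; t = (φ − α + p/2) mod 2π = 5.374595 rad, q = (β − α − t + p) mod 2π = 6.004535 rad → L = 5.76·(5.374595 + 5.338546 + 6.004535) = 5.76·16.717677 = 96.293817 m
Shortest: LSL with L = 45.275888 m ≈ 45.2759 m
Convert LSL to answer units (arcs ×180/π): t = 2.705322·180/π = 155.0036°, p = ρ·p = 5.76·1.819813 = 10.4821 m, q = 3.335262·180/π = 191.0964°, L = 45.2759 m.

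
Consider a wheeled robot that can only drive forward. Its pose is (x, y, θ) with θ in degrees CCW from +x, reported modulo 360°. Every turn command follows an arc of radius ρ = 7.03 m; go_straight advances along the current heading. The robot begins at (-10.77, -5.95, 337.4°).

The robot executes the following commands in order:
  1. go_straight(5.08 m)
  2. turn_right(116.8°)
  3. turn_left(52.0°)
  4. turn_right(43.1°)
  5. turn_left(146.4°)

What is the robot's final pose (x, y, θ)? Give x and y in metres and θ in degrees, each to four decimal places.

set_pose: (x, y, θ) = (-10.7700, -5.9500, 337.4000°), ρ = 7.03
go_straight(5.08): x += 5.08·cos θ, y += 5.08·sin θ → (-6.0801, -7.9022, 337.4000°)
turn_right(116.8°): centre at ρ to the right, rotate −116.8° → (-4.2067, -19.7301, 220.6000°)
turn_left(52.0°): centre at ρ to the left, rotate +52.0° → (-6.6546, -25.3866, 272.6000°)
turn_right(43.1°): centre at ρ to the right, rotate −43.1° → (-8.3317, -30.2712, 229.5000°)
turn_left(146.4°): centre at ρ to the left, rotate +146.4° → (-1.0601, -41.5978, 375.9000° ≡ 15.9000°)

(-1.0601, -41.5978, 15.9000°)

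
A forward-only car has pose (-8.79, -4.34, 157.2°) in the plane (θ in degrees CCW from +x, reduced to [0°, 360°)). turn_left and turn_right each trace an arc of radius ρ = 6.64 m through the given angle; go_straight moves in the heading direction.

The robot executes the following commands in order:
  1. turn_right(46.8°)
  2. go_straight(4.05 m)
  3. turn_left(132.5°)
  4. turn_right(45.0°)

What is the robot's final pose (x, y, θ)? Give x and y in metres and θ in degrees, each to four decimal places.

set_pose: (x, y, θ) = (-8.7900, -4.3400, 157.2000°), ρ = 6.64
turn_right(46.8°): centre at ρ to the right, rotate −46.8° → (-12.4404, -0.5333, 110.4000°)
go_straight(4.05): x += 4.05·cos θ, y += 4.05·sin θ → (-13.8522, 3.2626, 110.4000°)
turn_left(132.5°): centre at ρ to the left, rotate +132.5° → (-25.9867, 3.9729, 242.9000°)
turn_right(45.0°): centre at ρ to the right, rotate −45.0° → (-29.8569, 0.6792, 197.9000°)

(-29.8569, 0.6792, 197.9000°)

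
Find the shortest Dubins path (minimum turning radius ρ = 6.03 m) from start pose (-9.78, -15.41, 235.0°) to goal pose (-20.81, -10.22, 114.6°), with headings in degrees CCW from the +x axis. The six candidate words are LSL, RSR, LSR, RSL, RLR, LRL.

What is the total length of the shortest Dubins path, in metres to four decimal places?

Let ψ = atan2(Δy, Δx) = atan2(5.19, -11.03) = 154.8014° be the start→goal bearing.
Normalize: d = |goal − start| / ρ = 12.190037/6.03 = 2.021565, α = (θ_start − ψ) mod 360° = 80.1986° = 1.399730 rad, β = (θ_goal − ψ) mod 360° = 319.7986° = 5.581539 rad.
Common terms: sin α = 0.985404, cos α = 0.170233, sin β = -0.645476, cos β = 0.763781, cos(α−β) = -0.506034, d² = 4.086725. Work in radians in the unit-radius frame; every candidate has L = ρ·(t + p + q).
LSL: p² = 2 + d² − 2cos(α−β) + 2d(sin α − sin β) = 13.692652; p = √p² = 3.700358; φ = atan2(cos β − cos α, d + sin α − sin β) = 0.161099 rad; t = (φ − α) mod 2π = 5.044554 rad, q = (β − φ) mod 2π = 5.420440 rad → L = 6.03·(5.044554 + 3.700358 + 5.420440) = 6.03·14.165353 = 85.417076 m
RSR: p² = 2 + d² − 2cos(α−β) + 2d(sin β − sin α) = 0.504933; p = √p² = 0.710587; φ = atan2(cos α − cos β, d − sin α + sin β) = -0.988664 rad; t = (α − φ) mod 2π = 2.388394 rad, q = (φ − β) mod 2π = 5.996168 rad → L = 6.03·(2.388394 + 0.710587 + 5.996168) = 6.03·9.095148 = 54.843744 m
LSR: p² = d² − 2 + 2cos(α−β) + 2d(sin α + sin β) = 2.449030; p = √p² = 1.564938; φ = atan2(−cos α − cos β, d + sin α + sin β) − atan2(−2, p) = 0.530200 rad; t = (φ − α) mod 2π = 5.413655 rad, q = (φ − β) mod 2π = 1.231846 rad → L = 6.03·(5.413655 + 1.564938 + 1.231846) = 6.03·8.210439 = 49.508949 m
RSL: p² = d² − 2 + 2cos(α−β) − 2d(sin α + sin β) = -0.299715 < 0 → infeasible
RLR: c = (6 − d² + 2cos(α−β) + 2d(sin α − sin β))/8 = 0.936883; p = 2π − arccos c = 5.925996 rad; φ = atan2(cos α − cos β, d − sin α + sin β) = -0.988664 rad; t = (α − φ + p/2) mod 2π = 5.351392 rad, q = (α − β − t + p) mod 2π = 2.675981 rad → L = 6.03·(5.351392 + 5.925996 + 2.675981) = 6.03·13.953369 = 84.138814 m
LRL: c = (6 − d² + 2cos(α−β) − 2d(sin α − sin β))/8 = -0.711581; p = 2π − arccos c = 3.920642 rad; φ = atan2(cos β − cos α, d + sin α − sin β) = 0.161099 rad; t = (φ − α + p/2) mod 2π = 0.721690 rad, q = (β − α − t + p) mod 2π = 1.097576 rad → L = 6.03·(0.721690 + 3.920642 + 1.097576) = 6.03·5.739908 = 34.611648 m
Shortest: LRL with L = 34.611648 m ≈ 34.6116 m

34.6116 m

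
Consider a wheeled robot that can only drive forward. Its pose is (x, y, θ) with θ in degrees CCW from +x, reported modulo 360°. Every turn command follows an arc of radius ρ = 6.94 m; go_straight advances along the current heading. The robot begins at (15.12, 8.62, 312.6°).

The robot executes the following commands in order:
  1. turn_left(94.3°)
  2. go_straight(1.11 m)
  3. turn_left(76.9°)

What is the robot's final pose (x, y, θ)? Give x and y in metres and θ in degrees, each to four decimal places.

set_pose: (x, y, θ) = (15.1200, 8.6200, 312.6000°), ρ = 6.94
turn_left(94.3°): centre at ρ to the left, rotate +94.3° → (25.2958, 8.5756, 406.9000° ≡ 46.9000°)
go_straight(1.11): x += 1.11·cos θ, y += 1.11·sin θ → (26.0543, 9.3861, 46.9000°)
turn_left(76.9°): centre at ρ to the left, rotate +76.9° → (26.7540, 17.9887, 123.8000°)

(26.7540, 17.9887, 123.8000°)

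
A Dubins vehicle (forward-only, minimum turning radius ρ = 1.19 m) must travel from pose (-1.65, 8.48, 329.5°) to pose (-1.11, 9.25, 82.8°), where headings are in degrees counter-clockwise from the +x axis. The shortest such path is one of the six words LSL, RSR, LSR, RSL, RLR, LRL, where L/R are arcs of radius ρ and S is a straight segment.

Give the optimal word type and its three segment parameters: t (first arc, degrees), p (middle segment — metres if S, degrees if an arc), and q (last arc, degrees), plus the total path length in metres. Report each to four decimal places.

Let ψ = atan2(Δy, Δx) = atan2(0.77, 0.54) = 54.9581° be the start→goal bearing.
Normalize: d = |goal − start| / ρ = 0.940479/1.19 = 0.790318, α = (θ_start − ψ) mod 360° = 274.5419° = 4.791661 rad, β = (θ_goal − ψ) mod 360° = 27.8419° = 0.485933 rad.
Common terms: sin α = -0.996860, cos α = 0.079189, sin β = 0.467034, cos β = 0.884239, cos(α−β) = -0.395546, d² = 0.624603. Work in radians in the unit-radius frame; every candidate has L = ρ·(t + p + q).
LSL: p² = 2 + d² − 2cos(α−β) + 2d(sin α − sin β) = 1.101811; p = √p² = 1.049672; φ = atan2(cos β − cos α, d + sin α − sin β) = 2.267510 rad; t = (φ − α) mod 2π = 3.759035 rad, q = (β − φ) mod 2π = 4.501608 rad → L = 1.19·(3.759035 + 1.049672 + 4.501608) = 1.19·9.310315 = 11.079275 m
RSR: p² = 2 + d² − 2cos(α−β) + 2d(sin β − sin α) = 5.729577; p = √p² = 2.393653; φ = atan2(cos α − cos β, d − sin α + sin β) = -0.343014 rad; t = (α − φ) mod 2π = 5.134675 rad, q = (φ − β) mod 2π = 5.454238 rad → L = 1.19·(5.134675 + 2.393653 + 5.454238) = 1.19·12.982566 = 15.449254 m
LSR: p² = d² − 2 + 2cos(α−β) + 2d(sin α + sin β) = -3.003950 < 0 → infeasible
RSL: p² = d² − 2 + 2cos(α−β) − 2d(sin α + sin β) = -1.329026 < 0 → infeasible
RLR: c = (6 − d² + 2cos(α−β) + 2d(sin α − sin β))/8 = 0.283803; p = 2π − arccos c = 5.000147 rad; φ = atan2(cos α − cos β, d − sin α + sin β) = -0.343014 rad; t = (α − φ + p/2) mod 2π = 1.351563 rad, q = (α − β − t + p) mod 2π = 1.671126 rad → L = 1.19·(1.351563 + 5.000147 + 1.671126) = 1.19·8.022835 = 9.547174 m
LRL: c = (6 − d² + 2cos(α−β) − 2d(sin α − sin β))/8 = 0.862274; p = 2π − arccos c = 5.752131 rad; φ = atan2(cos β − cos α, d + sin α − sin β) = 2.267510 rad; t = (φ − α + p/2) mod 2π = 0.351915 rad, q = (β − α − t + p) mod 2π = 1.094488 rad → L = 1.19·(0.351915 + 5.752131 + 1.094488) = 1.19·7.198535 = 8.566257 m
Shortest: LRL with L = 8.566257 m ≈ 8.5663 m
Convert LRL to answer units (arcs ×180/π): t = 0.351915·180/π = 20.1633°, p = 5.752131·180/π = 329.5728°, q = 1.094488·180/π = 62.7096°, L = 8.5663 m.

LRL: t = 20.1633°, p = 329.5728°, q = 62.7096°, L = 8.5663 m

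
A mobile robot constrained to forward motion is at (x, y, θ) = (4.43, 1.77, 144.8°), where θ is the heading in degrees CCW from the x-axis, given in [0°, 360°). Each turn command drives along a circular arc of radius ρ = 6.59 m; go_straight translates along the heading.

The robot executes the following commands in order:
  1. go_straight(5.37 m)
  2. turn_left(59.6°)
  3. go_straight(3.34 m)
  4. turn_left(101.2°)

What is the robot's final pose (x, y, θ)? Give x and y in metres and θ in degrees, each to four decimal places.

(-12.1568, -5.7355, 305.6000°)

set_pose: (x, y, θ) = (4.4300, 1.7700, 144.8000°), ρ = 6.59
go_straight(5.37): x += 5.37·cos θ, y += 5.37·sin θ → (0.0419, 4.8654, 144.8000°)
turn_left(59.6°): centre at ρ to the left, rotate +59.6° → (-6.4791, 5.4819, 204.4000°)
go_straight(3.34): x += 3.34·cos θ, y += 3.34·sin θ → (-9.5208, 4.1021, 204.4000°)
turn_left(101.2°): centre at ρ to the left, rotate +101.2° → (-12.1568, -5.7355, 305.6000°)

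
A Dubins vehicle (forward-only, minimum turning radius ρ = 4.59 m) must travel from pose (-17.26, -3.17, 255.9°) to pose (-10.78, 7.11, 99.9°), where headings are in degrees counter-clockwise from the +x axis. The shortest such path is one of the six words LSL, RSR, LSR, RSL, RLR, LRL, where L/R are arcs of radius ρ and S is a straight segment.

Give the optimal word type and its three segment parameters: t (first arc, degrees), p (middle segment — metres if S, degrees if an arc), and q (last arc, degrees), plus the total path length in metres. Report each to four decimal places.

Let ψ = atan2(Δy, Δx) = atan2(10.28, 6.48) = 57.7747° be the start→goal bearing.
Normalize: d = |goal − start| / ρ = 12.151905/4.59 = 2.647474, α = (θ_start − ψ) mod 360° = 198.1253° = 3.457939 rad, β = (θ_goal − ψ) mod 360° = 42.1253° = 0.735225 rad.
Common terms: sin α = -0.311096, cos α = -0.950379, sin β = 0.670754, cos β = 0.741680, cos(α−β) = -0.913545, d² = 7.009118. Work in radians in the unit-radius frame; every candidate has L = ρ·(t + p + q).
LSL: p² = 2 + d² − 2cos(α−β) + 2d(sin α − sin β) = 5.637365; p = √p² = 2.374313; φ = atan2(cos β − cos α, d + sin α − sin β) = 0.793271 rad; t = (φ − α) mod 2π = 3.618518 rad, q = (β − φ) mod 2π = 6.225139 rad → L = 4.59·(3.618518 + 2.374313 + 6.225139) = 4.59·12.217970 = 56.080484 m
RSR: p² = 2 + d² − 2cos(α−β) + 2d(sin β − sin α) = 16.035053; p = √p² = 4.004379; φ = atan2(cos α − cos β, d − sin α + sin β) = -0.436259 rad; t = (α − φ) mod 2π = 3.894198 rad, q = (φ − β) mod 2π = 5.111701 rad → L = 4.59·(3.894198 + 4.004379 + 5.111701) = 4.59·13.010278 = 59.717177 m
LSR: p² = d² − 2 + 2cos(α−β) + 2d(sin α + sin β) = 5.086398; p = √p² = 2.255304; φ = atan2(−cos α − cos β, d + sin α + sin β) − atan2(−2, p) = 0.794763 rad; t = (φ − α) mod 2π = 3.620010 rad, q = (φ − β) mod 2π = 0.059538 rad → L = 4.59·(3.620010 + 2.255304 + 0.059538) = 4.59·5.934853 = 27.240975 m
RSL: p² = d² − 2 + 2cos(α−β) − 2d(sin α + sin β) = 1.277656; p = √p² = 1.130335; φ = atan2(cos α + cos β, d − sin α − sin β) − atan2(2, p) = -1.147353 rad; t = (α − φ) mod 2π = 4.605292 rad, q = (β − φ) mod 2π = 1.882578 rad → L = 4.59·(4.605292 + 1.130335 + 1.882578) = 4.59·7.618204 = 34.967557 m
RLR: c = (6 − d² + 2cos(α−β) + 2d(sin α − sin β))/8 = -1.004382, |c| > 1 → infeasible
LRL: c = (6 − d² + 2cos(α−β) − 2d(sin α − sin β))/8 = 0.295329; p = 2π − arccos c = 5.012189 rad; φ = atan2(cos β − cos α, d + sin α − sin β) = 0.793271 rad; t = (φ − α + p/2) mod 2π = 6.124612 rad, q = (β − α − t + p) mod 2π = 2.448049 rad → L = 4.59·(6.124612 + 5.012189 + 2.448049) = 4.59·13.584850 = 62.354463 m
Shortest: LSR with L = 27.240975 m ≈ 27.2410 m
Convert LSR to answer units (arcs ×180/π): t = 3.620010·180/π = 207.4113°, p = ρ·p = 4.59·2.255304 = 10.3518 m, q = 0.059538·180/π = 3.4113°, L = 27.2410 m.

LSR: t = 207.4113°, p = 10.3518 m, q = 3.4113°, L = 27.2410 m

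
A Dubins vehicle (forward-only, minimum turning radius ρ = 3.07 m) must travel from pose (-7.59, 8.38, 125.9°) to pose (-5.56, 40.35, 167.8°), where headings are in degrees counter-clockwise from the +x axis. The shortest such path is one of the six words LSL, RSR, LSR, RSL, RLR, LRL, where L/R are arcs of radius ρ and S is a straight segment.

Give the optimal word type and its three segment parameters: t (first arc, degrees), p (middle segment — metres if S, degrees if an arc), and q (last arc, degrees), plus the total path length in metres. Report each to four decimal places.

Let ψ = atan2(Δy, Δx) = atan2(31.97, 2.03) = 86.3668° be the start→goal bearing.
Normalize: d = |goal − start| / ρ = 32.034385/3.07 = 10.434653, α = (θ_start − ψ) mod 360° = 39.5332° = 0.689985 rad, β = (θ_goal − ψ) mod 360° = 81.4332° = 1.421278 rad.
Common terms: sin α = 0.636526, cos α = 0.771256, sin β = 0.988843, cos β = 0.148962, cos(α−β) = 0.744312, d² = 108.881983. Work in radians in the unit-radius frame; every candidate has L = ρ·(t + p + q).
LSL: p² = 2 + d² − 2cos(α−β) + 2d(sin α − sin β) = 102.040743; p = √p² = 10.101522; φ = atan2(cos β − cos α, d + sin α − sin β) = -0.061643 rad; t = (φ − α) mod 2π = 5.531557 rad, q = (β − φ) mod 2π = 1.482921 rad → L = 3.07·(5.531557 + 10.101522 + 1.482921) = 3.07·17.116000 = 52.546120 m
RSR: p² = 2 + d² − 2cos(α−β) + 2d(sin β − sin α) = 116.745976; p = √p² = 10.804905; φ = atan2(cos α − cos β, d − sin α + sin β) = 0.057626 rad; t = (α − φ) mod 2π = 0.632360 rad, q = (φ − β) mod 2π = 4.919533 rad → L = 3.07·(0.632360 + 10.804905 + 4.919533) = 3.07·16.356798 = 50.215368 m
LSR: p² = d² − 2 + 2cos(α−β) + 2d(sin α + sin β) = 142.290921; p = √p² = 11.928576; φ = atan2(−cos α − cos β, d + sin α + sin β) − atan2(−2, p) = 0.089964 rad; t = (φ − α) mod 2π = 5.683164 rad, q = (φ − β) mod 2π = 4.951871 rad → L = 3.07·(5.683164 + 11.928576 + 4.951871) = 3.07·22.563611 = 69.270286 m
RSL: p² = d² − 2 + 2cos(α−β) − 2d(sin α + sin β) = 74.450290; p = √p² = 8.628458; φ = atan2(cos α + cos β, d − sin α − sin β) − atan2(2, p) = -0.123686 rad; t = (α − φ) mod 2π = 0.813671 rad, q = (β − φ) mod 2π = 1.544964 rad → L = 3.07·(0.813671 + 8.628458 + 1.544964) = 3.07·10.987094 = 33.730379 m
RLR: c = (6 − d² + 2cos(α−β) + 2d(sin α − sin β))/8 = -13.593247, |c| > 1 → infeasible
LRL: c = (6 − d² + 2cos(α−β) − 2d(sin α − sin β))/8 = -11.755093, |c| > 1 → infeasible
Shortest: RSL with L = 33.730379 m ≈ 33.7304 m
Convert RSL to answer units (arcs ×180/π): t = 0.813671·180/π = 46.6199°, p = ρ·p = 3.07·8.628458 = 26.4894 m, q = 1.544964·180/π = 88.5199°, L = 33.7304 m.

RSL: t = 46.6199°, p = 26.4894 m, q = 88.5199°, L = 33.7304 m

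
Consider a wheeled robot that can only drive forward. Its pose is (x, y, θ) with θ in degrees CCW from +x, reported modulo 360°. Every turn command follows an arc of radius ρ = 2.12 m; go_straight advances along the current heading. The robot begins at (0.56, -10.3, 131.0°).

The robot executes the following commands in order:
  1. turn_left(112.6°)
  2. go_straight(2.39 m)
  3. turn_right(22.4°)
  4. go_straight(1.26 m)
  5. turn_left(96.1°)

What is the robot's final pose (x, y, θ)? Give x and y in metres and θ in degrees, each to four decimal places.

set_pose: (x, y, θ) = (0.5600, -10.3000, 131.0000°), ρ = 2.12
turn_left(112.6°): centre at ρ to the left, rotate +112.6° → (-2.9389, -10.7482, 243.6000°)
go_straight(2.39): x += 2.39·cos θ, y += 2.39·sin θ → (-4.0016, -12.8890, 243.6000°)
turn_right(22.4°): centre at ρ to the right, rotate −22.4° → (-4.5041, -13.5415, 221.2000°)
go_straight(1.26): x += 1.26·cos θ, y += 1.26·sin θ → (-5.4521, -14.3714, 221.2000°)
turn_left(96.1°): centre at ρ to the left, rotate +96.1° → (-5.4934, -17.5245, 317.3000°)

(-5.4934, -17.5245, 317.3000°)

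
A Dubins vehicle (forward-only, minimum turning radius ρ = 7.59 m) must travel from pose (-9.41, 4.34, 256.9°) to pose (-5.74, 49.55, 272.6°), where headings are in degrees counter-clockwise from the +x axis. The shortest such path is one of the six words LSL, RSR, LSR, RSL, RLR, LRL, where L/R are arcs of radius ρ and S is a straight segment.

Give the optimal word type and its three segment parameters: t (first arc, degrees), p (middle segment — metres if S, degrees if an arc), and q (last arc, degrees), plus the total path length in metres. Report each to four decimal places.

RSR: t = 171.5117°, p = 43.2856 m, q = 172.7883°, L = 88.8951 m

Let ψ = atan2(Δy, Δx) = atan2(45.21, 3.67) = 85.3591° be the start→goal bearing.
Normalize: d = |goal − start| / ρ = 45.358715/7.59 = 5.976115, α = (θ_start − ψ) mod 360° = 171.5409° = 2.993954 rad, β = (θ_goal − ψ) mod 360° = 187.2409° = 3.267970 rad.
Common terms: sin α = 0.147103, cos α = -0.989121, sin β = -0.126042, cos β = -0.992025, cos(α−β) = 0.962692, d² = 35.713953. Work in radians in the unit-radius frame; every candidate has L = ρ·(t + p + q).
LSL: p² = 2 + d² − 2cos(α−β) + 2d(sin α − sin β) = 39.053259; p = √p² = 6.249261; φ = atan2(cos β − cos α, d + sin α − sin β) = -0.000465 rad; t = (φ − α) mod 2π = 3.288767 rad, q = (β − φ) mod 2π = 3.268435 rad → L = 7.59·(3.288767 + 6.249261 + 3.268435) = 7.59·12.806463 = 97.201052 m
RSR: p² = 2 + d² − 2cos(α−β) + 2d(sin β − sin α) = 32.523880; p = √p² = 5.702971; φ = atan2(cos α − cos β, d − sin α + sin β) = 0.000509 rad; t = (α − φ) mod 2π = 2.993444 rad, q = (φ − β) mod 2π = 3.015724 rad → L = 7.59·(2.993444 + 5.702971 + 3.015724) = 7.59·11.712140 = 88.895141 m
LSR: p² = d² − 2 + 2cos(α−β) + 2d(sin α + sin β) = 35.891071; p = √p² = 5.990916; φ = atan2(−cos α − cos β, d + sin α + sin β) − atan2(−2, p) = 0.641265 rad; t = (φ − α) mod 2π = 3.930497 rad, q = (φ − β) mod 2π = 3.656480 rad → L = 7.59·(3.930497 + 5.990916 + 3.656480) = 7.59·13.577893 = 103.056208 m
RSL: p² = d² − 2 + 2cos(α−β) − 2d(sin α + sin β) = 35.387603; p = √p² = 5.948748; φ = atan2(cos α + cos β, d − sin α − sin β) − atan2(2, p) = -0.645498 rad; t = (α − φ) mod 2π = 3.639452 rad, q = (β − φ) mod 2π = 3.913469 rad → L = 7.59·(3.639452 + 5.948748 + 3.913469) = 7.59·13.501669 = 102.477664 m
RLR: c = (6 − d² + 2cos(α−β) + 2d(sin α − sin β))/8 = -3.065485, |c| > 1 → infeasible
LRL: c = (6 − d² + 2cos(α−β) − 2d(sin α − sin β))/8 = -3.881657, |c| > 1 → infeasible
Shortest: RSR with L = 88.895141 m ≈ 88.8951 m
Convert RSR to answer units (arcs ×180/π): t = 2.993444·180/π = 171.5117°, p = ρ·p = 7.59·5.702971 = 43.2856 m, q = 3.015724·180/π = 172.7883°, L = 88.8951 m.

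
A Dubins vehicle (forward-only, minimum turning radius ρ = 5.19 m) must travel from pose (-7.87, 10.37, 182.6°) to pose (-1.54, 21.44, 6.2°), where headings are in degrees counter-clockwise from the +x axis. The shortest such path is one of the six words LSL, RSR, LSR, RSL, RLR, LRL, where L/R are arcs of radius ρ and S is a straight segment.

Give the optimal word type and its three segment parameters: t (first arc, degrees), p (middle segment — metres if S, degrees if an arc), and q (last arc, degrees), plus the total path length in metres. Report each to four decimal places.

RSL: t = 176.7870°, p = 7.0927 m, q = 0.3870°, L = 23.1416 m

Let ψ = atan2(Δy, Δx) = atan2(11.07, 6.33) = 60.2384° be the start→goal bearing.
Normalize: d = |goal − start| / ρ = 12.752012/5.19 = 2.457035, α = (θ_start − ψ) mod 360° = 122.3616° = 2.135613 rad, β = (θ_goal − ψ) mod 360° = 305.9616° = 5.340037 rad.
Common terms: sin α = 0.844687, cos α = -0.535261, sin β = -0.809411, cos β = 0.587243, cos(α−β) = -0.998027, d² = 6.037021. Work in radians in the unit-radius frame; every candidate has L = ρ·(t + p + q).
LSL: p² = 2 + d² − 2cos(α−β) + 2d(sin α − sin β) = 18.161426; p = √p² = 4.261622; φ = atan2(cos β − cos α, d + sin α − sin β) = 0.266543 rad; t = (φ − α) mod 2π = 4.414116 rad, q = (β − φ) mod 2π = 5.073494 rad → L = 5.19·(4.414116 + 4.261622 + 5.073494) = 5.19·13.749232 = 71.358515 m
RSR: p² = 2 + d² − 2cos(α−β) + 2d(sin β − sin α) = 1.904723; p = √p² = 1.380117; φ = atan2(cos α − cos β, d − sin α + sin β) = -0.949869 rad; t = (α − φ) mod 2π = 3.085482 rad, q = (φ − β) mod 2π = 6.276464 rad → L = 5.19·(3.085482 + 1.380117 + 6.276464) = 5.19·10.742063 = 55.751308 m
LSR: p² = d² − 2 + 2cos(α−β) + 2d(sin α + sin β) = 2.214317; p = √p² = 1.488058; φ = atan2(−cos α − cos β, d + sin α + sin β) − atan2(−2, p) = 0.910274 rad; t = (φ − α) mod 2π = 5.057846 rad, q = (φ − β) mod 2π = 1.853422 rad → L = 5.19·(5.057846 + 1.488058 + 1.853422) = 5.19·8.399326 = 43.592501 m
RSL: p² = d² − 2 + 2cos(α−β) − 2d(sin α + sin β) = 1.867618; p = √p² = 1.366608; φ = atan2(cos α + cos β, d − sin α − sin β) − atan2(2, p) = -0.949902 rad; t = (α − φ) mod 2π = 3.085515 rad, q = (β − φ) mod 2π = 0.006754 rad → L = 5.19·(3.085515 + 1.366608 + 0.006754) = 5.19·4.458878 = 23.141577 m
RLR: c = (6 − d² + 2cos(α−β) + 2d(sin α − sin β))/8 = 0.761910; p = 2π − arccos c = 5.578645 rad; φ = atan2(cos α − cos β, d − sin α + sin β) = -0.949869 rad; t = (α − φ + p/2) mod 2π = 5.874805 rad, q = (α − β − t + p) mod 2π = 2.782601 rad → L = 5.19·(5.874805 + 5.578645 + 2.782601) = 5.19·14.236052 = 73.885108 m
LRL: c = (6 − d² + 2cos(α−β) − 2d(sin α − sin β))/8 = -1.270178, |c| > 1 → infeasible
Shortest: RSL with L = 23.141577 m ≈ 23.1416 m
Convert RSL to answer units (arcs ×180/π): t = 3.085515·180/π = 176.7870°, p = ρ·p = 5.19·1.366608 = 7.0927 m, q = 0.006754·180/π = 0.3870°, L = 23.1416 m.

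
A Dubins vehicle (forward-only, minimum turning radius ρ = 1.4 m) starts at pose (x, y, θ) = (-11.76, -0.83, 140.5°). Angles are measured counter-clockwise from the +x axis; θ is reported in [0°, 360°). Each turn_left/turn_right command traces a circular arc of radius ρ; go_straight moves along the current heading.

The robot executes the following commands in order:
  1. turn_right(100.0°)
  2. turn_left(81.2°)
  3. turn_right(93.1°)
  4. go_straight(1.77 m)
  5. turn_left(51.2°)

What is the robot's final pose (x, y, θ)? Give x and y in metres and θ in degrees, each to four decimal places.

set_pose: (x, y, θ) = (-11.7600, -0.8300, 140.5000°), ρ = 1.4
turn_right(100.0°): centre at ρ to the right, rotate −100.0° → (-11.7787, 1.3148, 40.5000°)
turn_left(81.2°): centre at ρ to the left, rotate +81.2° → (-11.4968, 3.1151, 121.7000°)
turn_right(93.1°): centre at ρ to the right, rotate −93.1° → (-10.9758, 5.0799, 28.6000°)
go_straight(1.77): x += 1.77·cos θ, y += 1.77·sin θ → (-9.4218, 5.9272, 28.6000°)
turn_left(51.2°): centre at ρ to the left, rotate +51.2° → (-8.7141, 6.9085, 79.8000°)

(-8.7141, 6.9085, 79.8000°)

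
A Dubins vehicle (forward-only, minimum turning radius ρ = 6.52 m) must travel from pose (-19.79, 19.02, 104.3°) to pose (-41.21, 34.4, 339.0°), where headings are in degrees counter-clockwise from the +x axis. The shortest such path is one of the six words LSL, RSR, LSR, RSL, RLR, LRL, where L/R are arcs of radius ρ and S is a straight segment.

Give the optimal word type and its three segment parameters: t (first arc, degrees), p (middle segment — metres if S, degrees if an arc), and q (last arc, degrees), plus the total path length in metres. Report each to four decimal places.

LSR: t = 83.0326°, p = 15.9044 m, q = 208.3326°, L = 49.0604 m

Let ψ = atan2(Δy, Δx) = atan2(15.38, -21.42) = 144.3209° be the start→goal bearing.
Normalize: d = |goal − start| / ρ = 26.369695/6.52 = 4.044432, α = (θ_start − ψ) mod 360° = 319.9791° = 5.584689 rad, β = (θ_goal − ψ) mod 360° = 194.6791° = 3.397792 rad.
Common terms: sin α = -0.643067, cos α = 0.765810, sin β = -0.253405, cos β = -0.967360, cos(α−β) = -0.577858, d² = 16.357428. Work in radians in the unit-radius frame; every candidate has L = ρ·(t + p + q).
LSL: p² = 2 + d² − 2cos(α−β) + 2d(sin α − sin β) = 16.361227; p = √p² = 4.044901; φ = atan2(cos β − cos α, d + sin α − sin β) = -0.442813 rad; t = (φ − α) mod 2π = 0.255683 rad, q = (β − φ) mod 2π = 3.840605 rad → L = 6.52·(0.255683 + 4.044901 + 3.840605) = 6.52·8.141189 = 53.080553 m
RSR: p² = 2 + d² − 2cos(α−β) + 2d(sin β − sin α) = 22.665059; p = √p² = 4.760783; φ = atan2(cos α − cos β, d − sin α + sin β) = 0.372614 rad; t = (α − φ) mod 2π = 5.212075 rad, q = (φ − β) mod 2π = 3.258008 rad → L = 6.52·(5.212075 + 4.760783 + 3.258008) = 6.52·13.230866 = 86.265248 m
LSR: p² = d² − 2 + 2cos(α−β) + 2d(sin α + sin β) = 5.950272; p = √p² = 2.439318; φ = atan2(−cos α − cos β, d + sin α + sin β) − atan2(−2, p) = 0.750697 rad; t = (φ − α) mod 2π = 1.449193 rad, q = (φ − β) mod 2π = 3.636091 rad → L = 6.52·(1.449193 + 2.439318 + 3.636091) = 6.52·7.524601 = 49.060402 m
RSL: p² = d² − 2 + 2cos(α−β) − 2d(sin α + sin β) = 20.453154; p = √p² = 4.522516; φ = atan2(cos α + cos β, d − sin α − sin β) − atan2(2, p) = -0.457145 rad; t = (α − φ) mod 2π = 6.041834 rad, q = (β − φ) mod 2π = 3.854936 rad → L = 6.52·(6.041834 + 4.522516 + 3.854936) = 6.52·14.419286 = 94.013747 m
RLR: c = (6 − d² + 2cos(α−β) + 2d(sin α − sin β))/8 = -1.833132, |c| > 1 → infeasible
LRL: c = (6 − d² + 2cos(α−β) − 2d(sin α − sin β))/8 = -1.045153, |c| > 1 → infeasible
Shortest: LSR with L = 49.060402 m ≈ 49.0604 m
Convert LSR to answer units (arcs ×180/π): t = 1.449193·180/π = 83.0326°, p = ρ·p = 6.52·2.439318 = 15.9044 m, q = 3.636091·180/π = 208.3326°, L = 49.0604 m.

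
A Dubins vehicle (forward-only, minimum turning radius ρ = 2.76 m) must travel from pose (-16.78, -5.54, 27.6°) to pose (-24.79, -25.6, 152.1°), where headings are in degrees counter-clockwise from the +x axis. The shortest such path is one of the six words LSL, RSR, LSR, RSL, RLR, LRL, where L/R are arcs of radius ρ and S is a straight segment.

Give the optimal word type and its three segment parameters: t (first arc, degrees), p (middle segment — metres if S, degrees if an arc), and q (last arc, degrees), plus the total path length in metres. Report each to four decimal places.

Let ψ = atan2(Δy, Δx) = atan2(-20.06, -8.01) = -111.7669° be the start→goal bearing.
Normalize: d = |goal − start| / ρ = 21.600086/2.76 = 7.826118, α = (θ_start − ψ) mod 360° = 139.3669° = 2.432412 rad, β = (θ_goal − ψ) mod 360° = 263.8669° = 4.605347 rad.
Common terms: sin α = 0.651212, cos α = -0.758896, sin β = -0.994276, cos β = -0.106838, cos(α−β) = -0.566406, d² = 61.248123. Work in radians in the unit-radius frame; every candidate has L = ρ·(t + p + q).
LSL: p² = 2 + d² − 2cos(α−β) + 2d(sin α − sin β) = 90.136514; p = √p² = 9.494025; φ = atan2(cos β − cos α, d + sin α − sin β) = 0.068735 rad; t = (φ − α) mod 2π = 3.919508 rad, q = (β − φ) mod 2π = 4.536612 rad → L = 2.76·(3.919508 + 9.494025 + 4.536612) = 2.76·17.950145 = 49.542401 m
RSR: p² = 2 + d² − 2cos(α−β) + 2d(sin β − sin α) = 38.625356; p = √p² = 6.214930; φ = atan2(cos α − cos β, d − sin α + sin β) = -0.105111 rad; t = (α − φ) mod 2π = 2.537523 rad, q = (φ − β) mod 2π = 1.572727 rad → L = 2.76·(2.537523 + 6.214930 + 1.572727) = 2.76·10.325181 = 28.497498 m
LSR: p² = d² − 2 + 2cos(α−β) + 2d(sin α + sin β) = 52.745590; p = √p² = 7.262616; φ = atan2(−cos α − cos β, d + sin α + sin β) − atan2(−2, p) = 0.383903 rad; t = (φ − α) mod 2π = 4.234676 rad, q = (φ − β) mod 2π = 2.061741 rad → L = 2.76·(4.234676 + 7.262616 + 2.061741) = 2.76·13.559033 = 37.422932 m
RSL: p² = d² − 2 + 2cos(α−β) − 2d(sin α + sin β) = 63.485030; p = √p² = 7.967749; φ = atan2(cos α + cos β, d − sin α − sin β) − atan2(2, p) = -0.351512 rad; t = (α − φ) mod 2π = 2.783924 rad, q = (β − φ) mod 2π = 4.956859 rad → L = 2.76·(2.783924 + 7.967749 + 4.956859) = 2.76·15.708532 = 43.355550 m
RLR: c = (6 − d² + 2cos(α−β) + 2d(sin α − sin β))/8 = -3.828170, |c| > 1 → infeasible
LRL: c = (6 − d² + 2cos(α−β) − 2d(sin α − sin β))/8 = -10.267064, |c| > 1 → infeasible
Shortest: RSR with L = 28.497498 m ≈ 28.4975 m
Convert RSR to answer units (arcs ×180/π): t = 2.537523·180/π = 145.3894°, p = ρ·p = 2.76·6.214930 = 17.1532 m, q = 1.572727·180/π = 90.1106°, L = 28.4975 m.

RSR: t = 145.3894°, p = 17.1532 m, q = 90.1106°, L = 28.4975 m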